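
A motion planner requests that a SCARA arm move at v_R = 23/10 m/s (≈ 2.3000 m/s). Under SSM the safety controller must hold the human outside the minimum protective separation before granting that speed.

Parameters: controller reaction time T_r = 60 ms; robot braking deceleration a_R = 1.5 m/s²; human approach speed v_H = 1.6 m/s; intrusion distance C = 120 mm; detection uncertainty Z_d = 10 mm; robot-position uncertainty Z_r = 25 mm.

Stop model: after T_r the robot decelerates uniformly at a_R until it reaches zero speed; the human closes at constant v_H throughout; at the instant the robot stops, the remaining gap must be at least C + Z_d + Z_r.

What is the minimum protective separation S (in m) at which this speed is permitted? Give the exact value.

braking lasts T_s = (23/10)/(3/2) = 1.5333 s
robot in T_r: 2.3000·0.0600 = 0.1380 m
robot covers 2.3000·1.5333 − ½·1.5000·1.5333² = 1.7633 m while stopping
human closes 1.6000·1.5933 = 2.5493 m
residual clearance needed = 0.1200+0.0100+0.0250 = 0.1550 m
S_min ≈ 0.1380+1.7633+2.5493+0.1550  ⇒  S_min = 13817/3000 m

S_min = 13817/3000 m = 4.6057 m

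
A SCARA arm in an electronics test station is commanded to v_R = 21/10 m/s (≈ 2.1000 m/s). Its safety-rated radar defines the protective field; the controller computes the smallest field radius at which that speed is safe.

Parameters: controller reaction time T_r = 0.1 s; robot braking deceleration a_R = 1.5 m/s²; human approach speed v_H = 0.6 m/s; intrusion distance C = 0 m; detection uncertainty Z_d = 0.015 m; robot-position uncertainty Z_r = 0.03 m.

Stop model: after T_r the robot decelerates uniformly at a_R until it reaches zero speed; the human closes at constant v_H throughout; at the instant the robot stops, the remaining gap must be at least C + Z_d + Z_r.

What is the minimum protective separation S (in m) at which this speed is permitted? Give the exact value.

braking lasts T_s = (21/10)/(3/2) = 1.4000 s
reaction-phase robot travel = 2.1000·0.1000 = 0.2100 m
robot under decel: 2.1000²/(2·1.5000) = 1.4700 m
human over T_r+T_s: 0.6000·(0.1000+1.4000) = 0.9000 m
margins: 0.0000+0.0150+0.0300 = 0.0450 m
S_min ≈ 0.2100+1.4700+0.9000+0.0450  ⇒  S_min = 21/8 m

S_min = 21/8 m = 2.6250 m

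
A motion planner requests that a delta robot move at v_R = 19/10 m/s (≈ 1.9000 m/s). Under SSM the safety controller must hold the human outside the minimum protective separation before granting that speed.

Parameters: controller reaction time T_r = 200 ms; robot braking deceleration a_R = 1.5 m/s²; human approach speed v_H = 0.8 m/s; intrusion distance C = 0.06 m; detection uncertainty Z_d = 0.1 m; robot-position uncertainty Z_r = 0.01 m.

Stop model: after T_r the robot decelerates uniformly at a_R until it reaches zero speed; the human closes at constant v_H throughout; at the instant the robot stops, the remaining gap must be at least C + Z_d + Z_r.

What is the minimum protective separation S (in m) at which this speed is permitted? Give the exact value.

S_min = 439/150 m = 2.9267 m

stop time T_s = (19/10)/(3/2) = 1.2667 s
robot covers v_R·T_r = 1.9000·0.2000 = 0.3800 m before braking
robot covers 1.9000·1.2667 − ½·1.5000·1.2667² = 1.2033 m while stopping
human over T_r+T_s: 0.8000·(0.2000+1.2667) = 1.1733 m
margins: 0.0600+0.1000+0.0100 = 0.1700 m
S_min ≈ 0.3800+1.2033+1.1733+0.1700  ⇒  S_min = 439/150 m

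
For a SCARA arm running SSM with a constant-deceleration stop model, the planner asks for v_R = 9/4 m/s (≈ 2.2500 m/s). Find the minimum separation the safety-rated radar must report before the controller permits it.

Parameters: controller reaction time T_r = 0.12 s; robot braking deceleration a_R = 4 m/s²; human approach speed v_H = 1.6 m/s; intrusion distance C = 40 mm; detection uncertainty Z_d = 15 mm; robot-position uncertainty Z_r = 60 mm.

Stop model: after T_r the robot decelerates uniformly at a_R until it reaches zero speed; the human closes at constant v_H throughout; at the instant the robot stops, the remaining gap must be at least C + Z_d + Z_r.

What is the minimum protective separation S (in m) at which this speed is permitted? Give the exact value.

T_s = v_R/a_R = (9/4)/4 = 0.5625 s
robot covers v_R·T_r = 2.2500·0.1200 = 0.2700 m before braking
braking distance = 2.2500²/(2·4.0000) = 0.6328 m
human closes 1.6000·0.6825 = 1.0920 m
residual clearance needed = 0.0400+0.0150+0.0600 = 0.1150 m
S_min ≈ 0.2700+0.6328+1.0920+0.1150  ⇒  S_min = 33757/16000 m

S_min = 33757/16000 m = 2.1098 m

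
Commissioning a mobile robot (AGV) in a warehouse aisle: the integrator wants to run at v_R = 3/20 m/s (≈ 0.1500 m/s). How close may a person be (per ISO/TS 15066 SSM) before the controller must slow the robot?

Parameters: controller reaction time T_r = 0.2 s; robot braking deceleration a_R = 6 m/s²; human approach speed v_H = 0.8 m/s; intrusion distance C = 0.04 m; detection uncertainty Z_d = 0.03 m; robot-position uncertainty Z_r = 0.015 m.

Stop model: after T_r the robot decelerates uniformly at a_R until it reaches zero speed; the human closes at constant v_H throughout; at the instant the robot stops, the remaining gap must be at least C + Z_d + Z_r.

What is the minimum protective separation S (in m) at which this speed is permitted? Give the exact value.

S_min = 19/64 m = 0.2969 m

stop time T_s = (3/20)/6 = 0.0250 s
reaction-phase robot travel = 0.1500·0.2000 = 0.0300 m
braking distance = 0.1500²/(2·6.0000) = 0.0019 m
person approaches 0.8000·(0.2000+0.0250) = 0.1800 m
margins: 0.0400+0.0300+0.0150 = 0.0850 m
S_min ≈ 0.0300+0.0019+0.1800+0.0850  ⇒  S_min = 19/64 m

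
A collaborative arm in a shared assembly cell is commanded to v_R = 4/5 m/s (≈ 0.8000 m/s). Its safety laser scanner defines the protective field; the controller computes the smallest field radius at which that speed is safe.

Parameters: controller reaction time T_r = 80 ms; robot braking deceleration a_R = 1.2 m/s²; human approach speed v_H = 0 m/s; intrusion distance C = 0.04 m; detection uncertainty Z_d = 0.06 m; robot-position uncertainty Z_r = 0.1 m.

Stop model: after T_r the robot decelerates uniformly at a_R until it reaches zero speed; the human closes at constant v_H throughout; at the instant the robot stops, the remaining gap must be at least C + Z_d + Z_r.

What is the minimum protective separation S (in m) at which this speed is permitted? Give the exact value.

S_min = 199/375 m = 0.5307 m

stop time T_s = (4/5)/(6/5) = 0.6667 s
robot in T_r: 0.8000·0.0800 = 0.0640 m
robot under decel: 0.8000²/(2·1.2000) = 0.2667 m
person approaches 0.0000·(0.0800+0.6667) = 0.0000 m
C+Z_d+Z_r = 0.0400+0.0600+0.1000 = 0.2000 m
S_min ≈ 0.0640+0.2667+0.0000+0.2000  ⇒  S_min = 199/375 m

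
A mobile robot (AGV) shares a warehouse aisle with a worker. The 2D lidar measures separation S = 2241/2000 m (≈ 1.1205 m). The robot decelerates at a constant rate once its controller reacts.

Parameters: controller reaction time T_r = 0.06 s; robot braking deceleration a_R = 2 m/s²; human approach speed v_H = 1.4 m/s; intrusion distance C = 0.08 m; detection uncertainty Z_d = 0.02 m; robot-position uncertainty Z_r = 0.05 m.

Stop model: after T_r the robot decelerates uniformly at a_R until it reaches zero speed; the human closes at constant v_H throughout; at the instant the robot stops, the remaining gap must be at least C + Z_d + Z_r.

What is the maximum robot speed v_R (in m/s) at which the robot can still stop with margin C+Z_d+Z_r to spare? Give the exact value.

quadratic (1/4)·v² + (19/25)·v + (-1773/2000) = 0
  disc = (19/25)² − 4·(1/4)·(-1773/2000) = 14641/10000 ; √disc = 121/100
  v_R = (−(19/25) + 121/100) / (2·(1/4)) = 9/10 m/s
check:
braking lasts T_s = (9/10)/2 = 0.4500 s
robot in T_r: 0.9000·0.0600 = 0.0540 m
robot covers 0.9000·0.4500 − ½·2.0000·0.4500² = 0.2025 m while stopping
person approaches 1.4000·(0.0600+0.4500) = 0.7140 m
residual clearance needed = 0.0800+0.0200+0.0500 = 0.1500 m
sum ≈ 0.0540+0.2025+0.7140+0.1500 ≈ 1.1205 m = S ✓

v_R_max = 9/10 m/s = 0.9000 m/s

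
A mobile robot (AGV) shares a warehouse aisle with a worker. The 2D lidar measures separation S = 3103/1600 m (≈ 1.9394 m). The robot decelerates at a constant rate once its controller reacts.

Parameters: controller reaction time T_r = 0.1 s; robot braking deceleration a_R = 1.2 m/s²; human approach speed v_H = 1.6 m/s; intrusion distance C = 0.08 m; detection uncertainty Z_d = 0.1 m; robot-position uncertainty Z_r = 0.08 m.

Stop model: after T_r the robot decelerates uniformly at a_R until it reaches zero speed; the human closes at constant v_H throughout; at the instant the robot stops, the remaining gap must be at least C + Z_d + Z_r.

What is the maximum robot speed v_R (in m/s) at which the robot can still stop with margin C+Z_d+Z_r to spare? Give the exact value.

collect terms ⇒ (5/12)·v_R² + (43/30)·v_R + (-2431/1600) = 0
  disc = (43/30)² − 4·(5/12)·(-2431/1600) = 66049/14400 ; √disc = 257/120
  v_R = (−(43/30) + 257/120) / (2·(5/12)) = 17/20 m/s
check:
T_s = v_R/a_R = (17/20)/(6/5) = 0.7083 s
robot covers v_R·T_r = 0.8500·0.1000 = 0.0850 m before braking
robot under decel: 0.8500²/(2·1.2000) = 0.3010 m
person approaches 1.6000·(0.1000+0.7083) = 1.2933 m
C+Z_d+Z_r = 0.0800+0.1000+0.0800 = 0.2600 m
sum ≈ 0.0850+0.3010+1.2933+0.2600 ≈ 1.9394 m = S ✓

v_R_max = 17/20 m/s = 0.8500 m/s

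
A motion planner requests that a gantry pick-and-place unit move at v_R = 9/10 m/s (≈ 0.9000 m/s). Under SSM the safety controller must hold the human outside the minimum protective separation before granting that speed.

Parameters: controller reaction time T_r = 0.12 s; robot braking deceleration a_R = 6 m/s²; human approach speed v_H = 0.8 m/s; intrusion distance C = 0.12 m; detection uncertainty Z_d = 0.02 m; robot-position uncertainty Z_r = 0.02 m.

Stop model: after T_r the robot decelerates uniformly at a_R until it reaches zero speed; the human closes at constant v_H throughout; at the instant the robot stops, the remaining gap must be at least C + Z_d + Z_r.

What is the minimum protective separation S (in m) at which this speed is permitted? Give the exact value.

S_min = 1103/2000 m = 0.5515 m

braking lasts T_s = (9/10)/6 = 0.1500 s
robot covers v_R·T_r = 0.9000·0.1200 = 0.1080 m before braking
robot covers 0.9000·0.1500 − ½·6.0000·0.1500² = 0.0675 m while stopping
human over T_r+T_s: 0.8000·(0.1200+0.1500) = 0.2160 m
margins: 0.1200+0.0200+0.0200 = 0.1600 m
S_min ≈ 0.1080+0.0675+0.2160+0.1600  ⇒  S_min = 1103/2000 m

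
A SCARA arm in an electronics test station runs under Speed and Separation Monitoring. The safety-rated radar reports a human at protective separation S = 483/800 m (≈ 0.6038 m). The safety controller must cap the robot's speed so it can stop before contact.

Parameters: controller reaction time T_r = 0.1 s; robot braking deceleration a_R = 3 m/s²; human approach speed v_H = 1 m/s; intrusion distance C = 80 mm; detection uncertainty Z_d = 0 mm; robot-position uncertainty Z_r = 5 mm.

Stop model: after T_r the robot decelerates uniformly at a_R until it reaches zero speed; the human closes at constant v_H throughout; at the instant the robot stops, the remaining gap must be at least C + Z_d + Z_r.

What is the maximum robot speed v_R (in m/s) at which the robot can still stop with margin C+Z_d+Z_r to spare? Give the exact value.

at the boundary: (1/6)·v² + (13/30)·v + (-67/160) = 0
  disc = (13/30)² − 4·(1/6)·(-67/160) = 1681/3600 ; √disc = 41/60
  v_R = (−(13/30) + 41/60) / (2·(1/6)) = 3/4 m/s
check:
stop time T_s = (3/4)/3 = 0.2500 s
robot covers v_R·T_r = 0.7500·0.1000 = 0.0750 m before braking
braking distance = 0.7500²/(2·3.0000) = 0.0938 m
person approaches 1.0000·(0.1000+0.2500) = 0.3500 m
margins: 0.0800+0.0000+0.0050 = 0.0850 m
sum ≈ 0.0750+0.0938+0.3500+0.0850 ≈ 0.6038 m = S ✓

v_R_max = 3/4 m/s = 0.7500 m/s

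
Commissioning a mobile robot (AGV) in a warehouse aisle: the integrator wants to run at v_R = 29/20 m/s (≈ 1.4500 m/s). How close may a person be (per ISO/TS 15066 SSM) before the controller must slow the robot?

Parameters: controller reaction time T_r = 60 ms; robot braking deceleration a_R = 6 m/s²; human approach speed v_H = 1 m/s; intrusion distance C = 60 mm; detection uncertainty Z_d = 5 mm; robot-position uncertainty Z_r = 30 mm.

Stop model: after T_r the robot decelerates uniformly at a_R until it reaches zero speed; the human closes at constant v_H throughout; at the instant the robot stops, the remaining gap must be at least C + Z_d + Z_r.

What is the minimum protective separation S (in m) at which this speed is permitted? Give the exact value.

S_min = 5271/8000 m = 0.6589 m

T_s = v_R/a_R = (29/20)/6 = 0.2417 s
robot in T_r: 1.4500·0.0600 = 0.0870 m
robot covers 1.4500·0.2417 − ½·6.0000·0.2417² = 0.1752 m while stopping
human closes 1.0000·0.3017 = 0.3017 m
residual clearance needed = 0.0600+0.0050+0.0300 = 0.0950 m
S_min ≈ 0.0870+0.1752+0.3017+0.0950  ⇒  S_min = 5271/8000 m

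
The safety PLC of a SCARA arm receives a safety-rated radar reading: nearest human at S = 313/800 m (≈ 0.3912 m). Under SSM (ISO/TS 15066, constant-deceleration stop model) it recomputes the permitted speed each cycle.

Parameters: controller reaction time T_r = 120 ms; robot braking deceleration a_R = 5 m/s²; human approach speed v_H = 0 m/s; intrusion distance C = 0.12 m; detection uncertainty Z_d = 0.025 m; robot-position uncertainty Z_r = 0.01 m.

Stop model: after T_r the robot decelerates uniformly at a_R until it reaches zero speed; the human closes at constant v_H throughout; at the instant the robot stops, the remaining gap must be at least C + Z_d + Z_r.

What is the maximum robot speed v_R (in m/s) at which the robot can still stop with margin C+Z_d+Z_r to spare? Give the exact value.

at the boundary: (1/10)·v² + (3/25)·v + (-189/800) = 0
  disc = (3/25)² − 4·(1/10)·(-189/800) = 1089/10000 ; √disc = 33/100
  v_R = (−(3/25) + 33/100) / (2·(1/10)) = 21/20 m/s
check:
braking lasts T_s = (21/20)/5 = 0.2100 s
robot in T_r: 1.0500·0.1200 = 0.1260 m
braking distance = 1.0500²/(2·5.0000) = 0.1103 m
human closes 0.0000·0.3300 = 0.0000 m
margins: 0.1200+0.0250+0.0100 = 0.1550 m
sum ≈ 0.1260+0.1103+0.0000+0.1550 ≈ 0.3912 m = S ✓

v_R_max = 21/20 m/s = 1.0500 m/s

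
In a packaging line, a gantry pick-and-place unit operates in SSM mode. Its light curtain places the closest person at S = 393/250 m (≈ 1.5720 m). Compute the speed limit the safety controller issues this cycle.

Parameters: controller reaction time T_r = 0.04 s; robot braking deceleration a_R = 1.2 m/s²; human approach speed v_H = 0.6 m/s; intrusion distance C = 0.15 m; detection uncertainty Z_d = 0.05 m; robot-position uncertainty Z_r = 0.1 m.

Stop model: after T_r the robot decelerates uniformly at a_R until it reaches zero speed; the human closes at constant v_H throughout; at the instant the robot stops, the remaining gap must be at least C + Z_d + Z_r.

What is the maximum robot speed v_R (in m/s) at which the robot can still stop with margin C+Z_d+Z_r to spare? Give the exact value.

v_R_max = 6/5 m/s = 1.2000 m/s

collect terms ⇒ (5/12)·v_R² + (27/50)·v_R + (-156/125) = 0
  disc = (27/50)² − 4·(5/12)·(-156/125) = 5929/2500 ; √disc = 77/50
  v_R = (−(27/50) + 77/50) / (2·(5/12)) = 6/5 m/s
check:
T_s = v_R/a_R = (6/5)/(6/5) = 1.0000 s
robot covers v_R·T_r = 1.2000·0.0400 = 0.0480 m before braking
robot under decel: 1.2000²/(2·1.2000) = 0.6000 m
human closes 0.6000·1.0400 = 0.6240 m
C+Z_d+Z_r = 0.1500+0.0500+0.1000 = 0.3000 m
sum ≈ 0.0480+0.6000+0.6240+0.3000 ≈ 1.5720 m = S ✓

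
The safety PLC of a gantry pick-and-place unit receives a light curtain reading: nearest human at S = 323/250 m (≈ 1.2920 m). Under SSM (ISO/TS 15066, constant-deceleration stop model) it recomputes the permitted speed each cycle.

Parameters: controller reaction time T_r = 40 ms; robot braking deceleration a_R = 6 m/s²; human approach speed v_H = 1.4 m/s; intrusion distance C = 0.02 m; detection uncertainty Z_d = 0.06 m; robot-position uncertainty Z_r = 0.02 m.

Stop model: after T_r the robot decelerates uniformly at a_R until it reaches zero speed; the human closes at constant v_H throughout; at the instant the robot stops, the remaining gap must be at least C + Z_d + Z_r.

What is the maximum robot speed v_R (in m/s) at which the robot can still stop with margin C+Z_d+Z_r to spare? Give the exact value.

v_R_max = 12/5 m/s = 2.4000 m/s

collect terms ⇒ (1/12)·v_R² + (41/150)·v_R + (-142/125) = 0
  disc = (41/150)² − 4·(1/12)·(-142/125) = 10201/22500 ; √disc = 101/150
  v_R = (−(41/150) + 101/150) / (2·(1/12)) = 12/5 m/s
check:
T_s = v_R/a_R = (12/5)/6 = 0.4000 s
robot in T_r: 2.4000·0.0400 = 0.0960 m
robot under decel: 2.4000²/(2·6.0000) = 0.4800 m
human over T_r+T_s: 1.4000·(0.0400+0.4000) = 0.6160 m
residual clearance needed = 0.0200+0.0600+0.0200 = 0.1000 m
sum ≈ 0.0960+0.4800+0.6160+0.1000 ≈ 1.2920 m = S ✓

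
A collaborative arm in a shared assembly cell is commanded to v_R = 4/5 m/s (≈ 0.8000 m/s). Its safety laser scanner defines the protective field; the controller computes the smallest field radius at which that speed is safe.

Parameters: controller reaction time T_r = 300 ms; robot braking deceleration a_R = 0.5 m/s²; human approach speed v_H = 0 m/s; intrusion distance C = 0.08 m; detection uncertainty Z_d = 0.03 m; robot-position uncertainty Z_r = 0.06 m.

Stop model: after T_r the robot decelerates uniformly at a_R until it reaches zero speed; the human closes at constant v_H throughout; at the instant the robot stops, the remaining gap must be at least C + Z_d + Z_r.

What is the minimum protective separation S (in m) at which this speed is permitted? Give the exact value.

stop time T_s = (4/5)/(1/2) = 1.6000 s
robot in T_r: 0.8000·0.3000 = 0.2400 m
robot covers 0.8000·1.6000 − ½·0.5000·1.6000² = 0.6400 m while stopping
human closes 0.0000·1.9000 = 0.0000 m
C+Z_d+Z_r = 0.0800+0.0300+0.0600 = 0.1700 m
S_min ≈ 0.2400+0.6400+0.0000+0.1700  ⇒  S_min = 21/20 m

S_min = 21/20 m = 1.0500 m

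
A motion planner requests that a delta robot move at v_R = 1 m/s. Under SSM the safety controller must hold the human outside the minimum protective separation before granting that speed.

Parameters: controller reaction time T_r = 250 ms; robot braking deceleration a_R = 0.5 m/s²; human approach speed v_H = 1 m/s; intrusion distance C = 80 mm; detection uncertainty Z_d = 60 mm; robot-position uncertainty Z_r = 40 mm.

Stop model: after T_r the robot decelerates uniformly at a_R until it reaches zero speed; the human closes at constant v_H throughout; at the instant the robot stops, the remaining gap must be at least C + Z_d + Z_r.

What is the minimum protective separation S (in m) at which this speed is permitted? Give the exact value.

stop time T_s = 1/(1/2) = 2.0000 s
reaction-phase robot travel = 1.0000·0.2500 = 0.2500 m
braking distance = 1.0000²/(2·0.5000) = 1.0000 m
person approaches 1.0000·(0.2500+2.0000) = 2.2500 m
residual clearance needed = 0.0800+0.0600+0.0400 = 0.1800 m
S_min ≈ 0.2500+1.0000+2.2500+0.1800  ⇒  S_min = 92/25 m

S_min = 92/25 m = 3.6800 m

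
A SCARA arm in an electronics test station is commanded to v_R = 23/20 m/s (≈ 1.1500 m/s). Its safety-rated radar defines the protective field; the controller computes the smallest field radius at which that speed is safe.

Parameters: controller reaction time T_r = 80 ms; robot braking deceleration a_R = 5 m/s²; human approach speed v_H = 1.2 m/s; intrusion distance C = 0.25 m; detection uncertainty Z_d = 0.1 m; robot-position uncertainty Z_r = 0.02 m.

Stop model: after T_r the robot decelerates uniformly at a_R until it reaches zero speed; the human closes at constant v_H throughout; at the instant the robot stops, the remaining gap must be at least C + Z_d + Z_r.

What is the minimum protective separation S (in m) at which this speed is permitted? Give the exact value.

S_min = 773/800 m = 0.9663 m

braking lasts T_s = (23/20)/5 = 0.2300 s
robot covers v_R·T_r = 1.1500·0.0800 = 0.0920 m before braking
robot covers 1.1500·0.2300 − ½·5.0000·0.2300² = 0.1323 m while stopping
person approaches 1.2000·(0.0800+0.2300) = 0.3720 m
margins: 0.2500+0.1000+0.0200 = 0.3700 m
S_min ≈ 0.0920+0.1323+0.3720+0.3700  ⇒  S_min = 773/800 m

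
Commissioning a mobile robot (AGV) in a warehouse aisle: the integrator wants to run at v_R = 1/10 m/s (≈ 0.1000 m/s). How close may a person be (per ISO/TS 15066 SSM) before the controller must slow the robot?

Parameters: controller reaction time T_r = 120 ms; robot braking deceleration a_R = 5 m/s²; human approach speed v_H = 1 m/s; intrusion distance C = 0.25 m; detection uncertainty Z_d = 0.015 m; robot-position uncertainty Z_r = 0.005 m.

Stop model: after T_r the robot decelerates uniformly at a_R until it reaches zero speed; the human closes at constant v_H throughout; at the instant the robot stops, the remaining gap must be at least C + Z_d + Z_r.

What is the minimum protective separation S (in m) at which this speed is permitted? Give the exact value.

stop time T_s = (1/10)/5 = 0.0200 s
reaction-phase robot travel = 0.1000·0.1200 = 0.0120 m
braking distance = 0.1000²/(2·5.0000) = 0.0010 m
human closes 1.0000·0.1400 = 0.1400 m
residual clearance needed = 0.2500+0.0150+0.0050 = 0.2700 m
S_min ≈ 0.0120+0.0010+0.1400+0.2700  ⇒  S_min = 423/1000 m

S_min = 423/1000 m = 0.4230 m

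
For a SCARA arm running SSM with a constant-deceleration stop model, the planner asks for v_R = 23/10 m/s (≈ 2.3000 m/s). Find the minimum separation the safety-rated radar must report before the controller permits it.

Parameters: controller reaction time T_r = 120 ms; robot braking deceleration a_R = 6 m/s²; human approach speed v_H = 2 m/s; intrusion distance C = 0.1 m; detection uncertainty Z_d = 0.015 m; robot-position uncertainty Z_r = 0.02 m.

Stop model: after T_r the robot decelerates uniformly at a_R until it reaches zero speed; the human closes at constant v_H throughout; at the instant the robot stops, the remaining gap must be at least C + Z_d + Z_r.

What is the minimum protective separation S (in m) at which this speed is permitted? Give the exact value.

T_s = v_R/a_R = (23/10)/6 = 0.3833 s
robot in T_r: 2.3000·0.1200 = 0.2760 m
braking distance = 2.3000²/(2·6.0000) = 0.4408 m
human closes 2.0000·0.5033 = 1.0067 m
residual clearance needed = 0.1000+0.0150+0.0200 = 0.1350 m
S_min ≈ 0.2760+0.4408+1.0067+0.1350  ⇒  S_min = 3717/2000 m

S_min = 3717/2000 m = 1.8585 m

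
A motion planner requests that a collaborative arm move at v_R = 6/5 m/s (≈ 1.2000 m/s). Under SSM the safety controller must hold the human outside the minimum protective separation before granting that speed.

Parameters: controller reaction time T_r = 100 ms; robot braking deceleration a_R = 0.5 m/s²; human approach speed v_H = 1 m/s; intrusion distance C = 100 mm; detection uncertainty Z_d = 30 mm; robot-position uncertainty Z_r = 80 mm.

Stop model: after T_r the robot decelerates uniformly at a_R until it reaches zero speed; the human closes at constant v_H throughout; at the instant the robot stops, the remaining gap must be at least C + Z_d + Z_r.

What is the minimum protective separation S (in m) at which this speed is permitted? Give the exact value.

S_min = 427/100 m = 4.2700 m

T_s = v_R/a_R = (6/5)/(1/2) = 2.4000 s
robot in T_r: 1.2000·0.1000 = 0.1200 m
braking distance = 1.2000²/(2·0.5000) = 1.4400 m
human over T_r+T_s: 1.0000·(0.1000+2.4000) = 2.5000 m
C+Z_d+Z_r = 0.1000+0.0300+0.0800 = 0.2100 m
S_min ≈ 0.1200+1.4400+2.5000+0.2100  ⇒  S_min = 427/100 m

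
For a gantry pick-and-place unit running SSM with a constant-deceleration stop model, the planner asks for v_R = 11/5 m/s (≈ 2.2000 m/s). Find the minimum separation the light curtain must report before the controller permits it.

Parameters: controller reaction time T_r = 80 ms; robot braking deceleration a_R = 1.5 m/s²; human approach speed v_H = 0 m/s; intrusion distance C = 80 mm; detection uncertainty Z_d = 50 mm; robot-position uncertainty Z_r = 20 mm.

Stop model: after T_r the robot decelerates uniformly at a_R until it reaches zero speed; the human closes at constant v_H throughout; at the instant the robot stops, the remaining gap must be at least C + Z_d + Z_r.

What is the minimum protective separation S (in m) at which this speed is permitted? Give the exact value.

stop time T_s = (11/5)/(3/2) = 1.4667 s
robot covers v_R·T_r = 2.2000·0.0800 = 0.1760 m before braking
robot covers 2.2000·1.4667 − ½·1.5000·1.4667² = 1.6133 m while stopping
human closes 0.0000·1.5467 = 0.0000 m
margins: 0.0800+0.0500+0.0200 = 0.1500 m
S_min ≈ 0.1760+1.6133+0.0000+0.1500  ⇒  S_min = 2909/1500 m

S_min = 2909/1500 m = 1.9393 m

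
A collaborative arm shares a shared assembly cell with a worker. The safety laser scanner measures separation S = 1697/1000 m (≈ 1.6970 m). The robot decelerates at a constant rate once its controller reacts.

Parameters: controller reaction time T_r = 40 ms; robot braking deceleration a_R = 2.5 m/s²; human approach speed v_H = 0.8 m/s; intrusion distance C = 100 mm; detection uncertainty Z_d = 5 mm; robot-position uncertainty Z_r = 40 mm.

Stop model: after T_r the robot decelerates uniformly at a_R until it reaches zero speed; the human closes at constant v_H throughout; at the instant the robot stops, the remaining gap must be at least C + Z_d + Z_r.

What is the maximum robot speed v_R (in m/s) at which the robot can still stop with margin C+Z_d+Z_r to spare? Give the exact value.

v_R_max = 2 m/s = 2.0000 m/s

collect terms ⇒ (1/5)·v_R² + (9/25)·v_R + (-38/25) = 0
  disc = (9/25)² − 4·(1/5)·(-38/25) = 841/625 ; √disc = 29/25
  v_R = (−(9/25) + 29/25) / (2·(1/5)) = 2 m/s
check:
T_s = v_R/a_R = 2/(5/2) = 0.8000 s
reaction-phase robot travel = 2.0000·0.0400 = 0.0800 m
braking distance = 2.0000²/(2·2.5000) = 0.8000 m
person approaches 0.8000·(0.0400+0.8000) = 0.6720 m
residual clearance needed = 0.1000+0.0050+0.0400 = 0.1450 m
sum ≈ 0.0800+0.8000+0.6720+0.1450 ≈ 1.6970 m = S ✓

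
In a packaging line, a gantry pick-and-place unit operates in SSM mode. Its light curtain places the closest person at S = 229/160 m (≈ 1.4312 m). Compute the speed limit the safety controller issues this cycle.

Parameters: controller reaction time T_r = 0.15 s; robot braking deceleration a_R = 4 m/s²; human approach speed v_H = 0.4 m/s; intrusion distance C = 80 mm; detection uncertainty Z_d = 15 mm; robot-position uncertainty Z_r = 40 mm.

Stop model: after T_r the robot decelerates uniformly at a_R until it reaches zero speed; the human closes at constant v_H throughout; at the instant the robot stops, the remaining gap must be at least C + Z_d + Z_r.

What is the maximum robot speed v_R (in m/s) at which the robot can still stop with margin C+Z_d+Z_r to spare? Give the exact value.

at the boundary: (1/8)·v² + (1/4)·v + (-989/800) = 0
  disc = (1/4)² − 4·(1/8)·(-989/800) = 1089/1600 ; √disc = 33/40
  v_R = (−(1/4) + 33/40) / (2·(1/8)) = 23/10 m/s
check:
stop time T_s = (23/10)/4 = 0.5750 s
robot in T_r: 2.3000·0.1500 = 0.3450 m
robot covers 2.3000·0.5750 − ½·4.0000·0.5750² = 0.6613 m while stopping
person approaches 0.4000·(0.1500+0.5750) = 0.2900 m
margins: 0.0800+0.0150+0.0400 = 0.1350 m
sum ≈ 0.3450+0.6613+0.2900+0.1350 ≈ 1.4312 m = S ✓

v_R_max = 23/10 m/s = 2.3000 m/s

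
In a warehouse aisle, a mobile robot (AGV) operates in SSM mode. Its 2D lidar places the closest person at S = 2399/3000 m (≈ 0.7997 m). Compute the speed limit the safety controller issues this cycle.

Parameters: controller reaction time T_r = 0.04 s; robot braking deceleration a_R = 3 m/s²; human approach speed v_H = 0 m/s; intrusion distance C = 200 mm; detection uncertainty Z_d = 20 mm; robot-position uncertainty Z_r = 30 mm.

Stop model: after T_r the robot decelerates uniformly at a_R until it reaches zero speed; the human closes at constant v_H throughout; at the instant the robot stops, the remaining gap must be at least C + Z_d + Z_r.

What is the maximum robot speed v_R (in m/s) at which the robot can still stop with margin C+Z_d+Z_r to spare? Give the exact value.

at the boundary: (1/6)·v² + (1/25)·v + (-1649/3000) = 0
  disc = (1/25)² − 4·(1/6)·(-1649/3000) = 8281/22500 ; √disc = 91/150
  v_R = (−(1/25) + 91/150) / (2·(1/6)) = 17/10 m/s
check:
braking lasts T_s = (17/10)/3 = 0.5667 s
robot covers v_R·T_r = 1.7000·0.0400 = 0.0680 m before braking
robot under decel: 1.7000²/(2·3.0000) = 0.4817 m
human closes 0.0000·0.6067 = 0.0000 m
C+Z_d+Z_r = 0.2000+0.0200+0.0300 = 0.2500 m
sum ≈ 0.0680+0.4817+0.0000+0.2500 ≈ 0.7997 m = S ✓

v_R_max = 17/10 m/s = 1.7000 m/s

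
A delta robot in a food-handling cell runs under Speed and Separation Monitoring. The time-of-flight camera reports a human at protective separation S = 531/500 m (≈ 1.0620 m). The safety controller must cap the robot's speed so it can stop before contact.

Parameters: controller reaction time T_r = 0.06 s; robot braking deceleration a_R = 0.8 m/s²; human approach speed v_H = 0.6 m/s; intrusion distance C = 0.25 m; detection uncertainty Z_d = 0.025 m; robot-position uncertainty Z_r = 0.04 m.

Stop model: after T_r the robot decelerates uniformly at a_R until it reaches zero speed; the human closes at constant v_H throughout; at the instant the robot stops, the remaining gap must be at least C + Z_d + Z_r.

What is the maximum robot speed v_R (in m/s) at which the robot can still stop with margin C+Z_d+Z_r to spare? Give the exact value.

v_R_max = 3/5 m/s = 0.6000 m/s

quadratic (5/8)·v² + (81/100)·v + (-711/1000) = 0
  disc = (81/100)² − 4·(5/8)·(-711/1000) = 1521/625 ; √disc = 39/25
  v_R = (−(81/100) + 39/25) / (2·(5/8)) = 3/5 m/s
check:
braking lasts T_s = (3/5)/(4/5) = 0.7500 s
robot in T_r: 0.6000·0.0600 = 0.0360 m
braking distance = 0.6000²/(2·0.8000) = 0.2250 m
human closes 0.6000·0.8100 = 0.4860 m
residual clearance needed = 0.2500+0.0250+0.0400 = 0.3150 m
sum ≈ 0.0360+0.2250+0.4860+0.3150 ≈ 1.0620 m = S ✓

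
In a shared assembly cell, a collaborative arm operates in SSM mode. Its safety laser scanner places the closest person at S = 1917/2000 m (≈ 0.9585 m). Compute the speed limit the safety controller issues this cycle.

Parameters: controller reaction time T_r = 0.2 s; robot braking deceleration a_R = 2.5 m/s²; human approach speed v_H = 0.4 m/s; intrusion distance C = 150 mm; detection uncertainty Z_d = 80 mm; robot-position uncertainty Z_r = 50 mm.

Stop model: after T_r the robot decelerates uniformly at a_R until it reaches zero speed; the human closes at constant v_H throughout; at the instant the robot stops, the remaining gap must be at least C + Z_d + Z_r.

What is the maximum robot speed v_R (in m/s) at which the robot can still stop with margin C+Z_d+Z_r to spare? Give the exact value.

quadratic (1/5)·v² + (9/25)·v + (-1197/2000) = 0
  disc = (9/25)² − 4·(1/5)·(-1197/2000) = 1521/2500 ; √disc = 39/50
  v_R = (−(9/25) + 39/50) / (2·(1/5)) = 21/20 m/s
check:
stop time T_s = (21/20)/(5/2) = 0.4200 s
robot covers v_R·T_r = 1.0500·0.2000 = 0.2100 m before braking
robot under decel: 1.0500²/(2·2.5000) = 0.2205 m
person approaches 0.4000·(0.2000+0.4200) = 0.2480 m
C+Z_d+Z_r = 0.1500+0.0800+0.0500 = 0.2800 m
sum ≈ 0.2100+0.2205+0.2480+0.2800 ≈ 0.9585 m = S ✓

v_R_max = 21/20 m/s = 1.0500 m/s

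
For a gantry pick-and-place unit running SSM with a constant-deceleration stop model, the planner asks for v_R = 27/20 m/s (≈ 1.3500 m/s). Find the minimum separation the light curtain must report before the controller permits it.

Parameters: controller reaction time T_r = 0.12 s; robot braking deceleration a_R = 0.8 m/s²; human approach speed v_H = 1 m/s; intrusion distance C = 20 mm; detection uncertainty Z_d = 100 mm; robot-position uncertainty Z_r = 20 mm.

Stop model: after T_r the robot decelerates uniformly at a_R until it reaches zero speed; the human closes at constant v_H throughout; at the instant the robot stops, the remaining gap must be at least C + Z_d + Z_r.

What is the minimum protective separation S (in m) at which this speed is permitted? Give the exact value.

S_min = 51977/16000 m = 3.2486 m

stop time T_s = (27/20)/(4/5) = 1.6875 s
reaction-phase robot travel = 1.3500·0.1200 = 0.1620 m
robot covers 1.3500·1.6875 − ½·0.8000·1.6875² = 1.1391 m while stopping
person approaches 1.0000·(0.1200+1.6875) = 1.8075 m
residual clearance needed = 0.0200+0.1000+0.0200 = 0.1400 m
S_min ≈ 0.1620+1.1391+1.8075+0.1400  ⇒  S_min = 51977/16000 m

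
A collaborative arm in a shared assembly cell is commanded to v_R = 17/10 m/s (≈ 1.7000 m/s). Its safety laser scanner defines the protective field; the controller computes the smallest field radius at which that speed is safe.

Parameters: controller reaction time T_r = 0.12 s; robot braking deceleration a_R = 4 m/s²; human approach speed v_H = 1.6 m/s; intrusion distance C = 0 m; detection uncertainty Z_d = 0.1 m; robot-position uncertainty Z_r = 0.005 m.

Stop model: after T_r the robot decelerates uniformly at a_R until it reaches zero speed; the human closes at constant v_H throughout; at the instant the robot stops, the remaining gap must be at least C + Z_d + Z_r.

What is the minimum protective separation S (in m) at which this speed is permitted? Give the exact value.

S_min = 6169/4000 m = 1.5422 m

braking lasts T_s = (17/10)/4 = 0.4250 s
robot covers v_R·T_r = 1.7000·0.1200 = 0.2040 m before braking
robot under decel: 1.7000²/(2·4.0000) = 0.3613 m
person approaches 1.6000·(0.1200+0.4250) = 0.8720 m
residual clearance needed = 0.0000+0.1000+0.0050 = 0.1050 m
S_min ≈ 0.2040+0.3613+0.8720+0.1050  ⇒  S_min = 6169/4000 m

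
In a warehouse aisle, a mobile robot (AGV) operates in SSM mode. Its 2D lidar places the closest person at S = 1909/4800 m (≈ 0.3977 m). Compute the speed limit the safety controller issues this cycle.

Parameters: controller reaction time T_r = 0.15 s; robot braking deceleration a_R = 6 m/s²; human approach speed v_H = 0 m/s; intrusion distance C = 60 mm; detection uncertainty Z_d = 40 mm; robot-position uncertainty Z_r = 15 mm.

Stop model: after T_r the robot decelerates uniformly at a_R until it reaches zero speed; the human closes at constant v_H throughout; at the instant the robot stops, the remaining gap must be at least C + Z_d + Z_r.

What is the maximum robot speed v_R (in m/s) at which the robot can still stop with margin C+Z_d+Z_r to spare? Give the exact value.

quadratic (1/12)·v² + (3/20)·v + (-1357/4800) = 0
  disc = (3/20)² − 4·(1/12)·(-1357/4800) = 1681/14400 ; √disc = 41/120
  v_R = (−(3/20) + 41/120) / (2·(1/12)) = 23/20 m/s
check:
T_s = v_R/a_R = (23/20)/6 = 0.1917 s
reaction-phase robot travel = 1.1500·0.1500 = 0.1725 m
robot under decel: 1.1500²/(2·6.0000) = 0.1102 m
human over T_r+T_s: 0.0000·(0.1500+0.1917) = 0.0000 m
residual clearance needed = 0.0600+0.0400+0.0150 = 0.1150 m
sum ≈ 0.1725+0.1102+0.0000+0.1150 ≈ 0.3977 m = S ✓

v_R_max = 23/20 m/s = 1.1500 m/s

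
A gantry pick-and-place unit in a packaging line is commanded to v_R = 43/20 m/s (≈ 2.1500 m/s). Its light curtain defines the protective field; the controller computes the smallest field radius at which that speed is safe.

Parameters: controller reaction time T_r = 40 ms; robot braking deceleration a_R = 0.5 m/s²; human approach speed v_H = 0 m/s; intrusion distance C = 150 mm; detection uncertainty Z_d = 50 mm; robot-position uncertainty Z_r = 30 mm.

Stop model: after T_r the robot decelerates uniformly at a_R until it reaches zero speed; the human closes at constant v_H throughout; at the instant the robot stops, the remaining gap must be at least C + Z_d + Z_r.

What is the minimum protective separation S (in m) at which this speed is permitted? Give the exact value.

S_min = 9877/2000 m = 4.9385 m

T_s = v_R/a_R = (43/20)/(1/2) = 4.3000 s
reaction-phase robot travel = 2.1500·0.0400 = 0.0860 m
braking distance = 2.1500²/(2·0.5000) = 4.6225 m
person approaches 0.0000·(0.0400+4.3000) = 0.0000 m
residual clearance needed = 0.1500+0.0500+0.0300 = 0.2300 m
S_min ≈ 0.0860+4.6225+0.0000+0.2300  ⇒  S_min = 9877/2000 m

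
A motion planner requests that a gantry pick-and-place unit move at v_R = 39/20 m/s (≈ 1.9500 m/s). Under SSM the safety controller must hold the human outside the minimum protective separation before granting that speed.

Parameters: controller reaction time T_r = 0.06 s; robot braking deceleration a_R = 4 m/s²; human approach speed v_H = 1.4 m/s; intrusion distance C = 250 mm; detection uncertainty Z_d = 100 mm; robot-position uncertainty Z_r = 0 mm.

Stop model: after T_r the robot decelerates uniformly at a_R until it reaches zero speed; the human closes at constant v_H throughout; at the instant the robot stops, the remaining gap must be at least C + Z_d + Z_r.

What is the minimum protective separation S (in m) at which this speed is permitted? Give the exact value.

stop time T_s = (39/20)/4 = 0.4875 s
robot in T_r: 1.9500·0.0600 = 0.1170 m
robot under decel: 1.9500²/(2·4.0000) = 0.4753 m
human over T_r+T_s: 1.4000·(0.0600+0.4875) = 0.7665 m
C+Z_d+Z_r = 0.2500+0.1000+0.0000 = 0.3500 m
S_min ≈ 0.1170+0.4753+0.7665+0.3500  ⇒  S_min = 27341/16000 m

S_min = 27341/16000 m = 1.7088 m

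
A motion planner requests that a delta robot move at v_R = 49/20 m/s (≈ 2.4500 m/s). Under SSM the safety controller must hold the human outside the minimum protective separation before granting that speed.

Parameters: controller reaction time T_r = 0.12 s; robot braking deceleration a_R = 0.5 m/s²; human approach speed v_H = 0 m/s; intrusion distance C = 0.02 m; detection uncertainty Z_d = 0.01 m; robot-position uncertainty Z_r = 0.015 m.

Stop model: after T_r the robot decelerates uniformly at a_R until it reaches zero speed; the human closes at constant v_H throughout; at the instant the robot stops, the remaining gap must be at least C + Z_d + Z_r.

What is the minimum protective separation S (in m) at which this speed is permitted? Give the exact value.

braking lasts T_s = (49/20)/(1/2) = 4.9000 s
robot covers v_R·T_r = 2.4500·0.1200 = 0.2940 m before braking
braking distance = 2.4500²/(2·0.5000) = 6.0025 m
human over T_r+T_s: 0.0000·(0.1200+4.9000) = 0.0000 m
residual clearance needed = 0.0200+0.0100+0.0150 = 0.0450 m
S_min ≈ 0.2940+6.0025+0.0000+0.0450  ⇒  S_min = 12683/2000 m

S_min = 12683/2000 m = 6.3415 m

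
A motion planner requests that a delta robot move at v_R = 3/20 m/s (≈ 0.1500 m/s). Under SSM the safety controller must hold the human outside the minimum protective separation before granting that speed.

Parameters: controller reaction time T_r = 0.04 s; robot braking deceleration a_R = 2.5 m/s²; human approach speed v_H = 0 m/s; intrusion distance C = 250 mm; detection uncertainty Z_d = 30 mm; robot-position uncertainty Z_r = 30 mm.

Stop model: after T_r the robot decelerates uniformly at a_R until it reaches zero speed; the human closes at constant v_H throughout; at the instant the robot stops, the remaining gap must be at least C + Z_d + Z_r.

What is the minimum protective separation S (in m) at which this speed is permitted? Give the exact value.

S_min = 641/2000 m = 0.3205 m

stop time T_s = (3/20)/(5/2) = 0.0600 s
reaction-phase robot travel = 0.1500·0.0400 = 0.0060 m
braking distance = 0.1500²/(2·2.5000) = 0.0045 m
human over T_r+T_s: 0.0000·(0.0400+0.0600) = 0.0000 m
residual clearance needed = 0.2500+0.0300+0.0300 = 0.3100 m
S_min ≈ 0.0060+0.0045+0.0000+0.3100  ⇒  S_min = 641/2000 m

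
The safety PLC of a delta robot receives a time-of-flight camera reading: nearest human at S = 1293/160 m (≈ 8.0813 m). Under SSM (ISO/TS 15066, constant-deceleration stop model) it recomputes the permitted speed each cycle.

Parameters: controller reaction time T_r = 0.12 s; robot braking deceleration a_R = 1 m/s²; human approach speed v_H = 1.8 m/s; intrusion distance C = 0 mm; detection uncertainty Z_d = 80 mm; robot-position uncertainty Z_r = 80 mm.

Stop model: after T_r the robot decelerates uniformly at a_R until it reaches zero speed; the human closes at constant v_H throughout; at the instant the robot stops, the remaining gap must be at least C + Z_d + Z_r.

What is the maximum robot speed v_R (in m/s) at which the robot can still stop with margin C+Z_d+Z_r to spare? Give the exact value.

v_R_max = 49/20 m/s = 2.4500 m/s

collect terms ⇒ (1/2)·v_R² + (48/25)·v_R + (-30821/4000) = 0
  disc = (48/25)² − 4·(1/2)·(-30821/4000) = 190969/10000 ; √disc = 437/100
  v_R = (−(48/25) + 437/100) / (2·(1/2)) = 49/20 m/s
check:
stop time T_s = (49/20)/1 = 2.4500 s
robot covers v_R·T_r = 2.4500·0.1200 = 0.2940 m before braking
braking distance = 2.4500²/(2·1.0000) = 3.0013 m
human closes 1.8000·2.5700 = 4.6260 m
margins: 0.0000+0.0800+0.0800 = 0.1600 m
sum ≈ 0.2940+3.0013+4.6260+0.1600 ≈ 8.0813 m = S ✓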